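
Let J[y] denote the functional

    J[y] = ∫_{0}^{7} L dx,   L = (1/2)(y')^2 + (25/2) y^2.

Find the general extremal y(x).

The Lagrangian is L = (1/2)(y')^2 + (25/2) y^2.
∂L/∂y = 25y.
∂L/∂y' = y'.
The Euler-Lagrange equation d/dx(∂L/∂y') − ∂L/∂y = 0 becomes:
    y'' - 25 y = 0
General solution: y(x) = A e^(5x) + B e^(-5x), where A and B are arbitrary constants fixed by the endpoint conditions.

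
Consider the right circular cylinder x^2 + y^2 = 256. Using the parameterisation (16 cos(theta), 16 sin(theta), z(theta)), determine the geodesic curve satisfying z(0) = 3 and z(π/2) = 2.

Parameterise the cylinder of radius R = 16 as
    r(θ) = (16 cos θ, 16 sin θ, z(θ)).
The arc-length element is
    ds = sqrt(256 + (dz/dθ)^2) dθ,
so the Lagrangian is L = sqrt(256 + z'^2).
L depends on z' only, not on z or θ, so ∂L/∂z = 0 and
    ∂L/∂z' = z' / sqrt(256 + z'^2).
The Euler-Lagrange equation gives
    d/dθ( z' / sqrt(256 + z'^2) ) = 0,
so z' is constant. Integrating once:
    z(θ) = a θ + b,
a helix on the cylinder (a straight line when the cylinder is unrolled). The constants a, b are determined by the endpoint conditions.
With endpoint conditions z(0) = 3 and z(π/2) = 2: from z(0) = b we get b = 3, and a·π/2 + 3 = 2 gives a = -2/π, so
    z(θ) = (-2/π) θ + 3.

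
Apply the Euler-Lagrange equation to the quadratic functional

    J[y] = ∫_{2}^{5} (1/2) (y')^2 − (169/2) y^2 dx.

The Lagrangian is L = (1/2) (y')^2 − (169/2) y^2.
Compute ∂L/∂y = -169y, ∂L/∂y' = y'.
The Euler-Lagrange equation d/dx(∂L/∂y') − ∂L/∂y = 0 reduces to
    y'' + 169 y = 0.
Its general solution is
    y(x) = A sin(13x) + B cos(13x),
with A, B fixed by the endpoint conditions.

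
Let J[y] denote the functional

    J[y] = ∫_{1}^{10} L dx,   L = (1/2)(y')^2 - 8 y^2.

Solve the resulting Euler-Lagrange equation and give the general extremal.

The Lagrangian is L = (1/2)(y')^2 - 8 y^2.
∂L/∂y = -16y.
∂L/∂y' = y'.
The Euler-Lagrange equation d/dx(∂L/∂y') − ∂L/∂y = 0 becomes:
    y'' + 16 y = 0
General solution: y(x) = A sin(4x) + B cos(4x), where A and B are arbitrary constants fixed by the endpoint conditions.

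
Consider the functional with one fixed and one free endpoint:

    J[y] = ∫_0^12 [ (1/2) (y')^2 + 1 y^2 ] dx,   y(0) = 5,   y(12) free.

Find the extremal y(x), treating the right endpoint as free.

The Lagrangian L = (1/2) (y')^2 + 1 y^2 gives
    ∂L/∂y = 2 y,   ∂L/∂y' = y'.
Euler-Lagrange: y'' − 2 y = 0.
With k = sqrt(2), the general solution is
    y(x) = A cosh(sqrt(2) x) + B sinh(sqrt(2) x).
Fixed left endpoint y(0) = 5 ⇒ A = 5.
The right endpoint x = 12 is free, so the natural (transversality) condition is ∂L/∂y' |_{x=12} = 0, i.e. y'(12) = 0.
Compute y'(x) = A k sinh(k x) + B k cosh(k x), so
    y'(12) = A k sinh(k·12) + B k cosh(k·12) = 0
    ⇒ B = −A tanh(k·12) = − 5 tanh(sqrt(2)·12).
Therefore the extremal is
    y(x) = 5 cosh(sqrt(2) x) − 5 tanh(sqrt(2)·12) sinh(sqrt(2) x).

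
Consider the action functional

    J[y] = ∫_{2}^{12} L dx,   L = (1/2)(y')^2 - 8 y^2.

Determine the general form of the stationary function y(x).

The Lagrangian is L = (1/2)(y')^2 - 8 y^2.
∂L/∂y = -16y.
∂L/∂y' = y'.
The Euler-Lagrange equation d/dx(∂L/∂y') − ∂L/∂y = 0 becomes:
    y'' + 16 y = 0
General solution: y(x) = A sin(4x) + B cos(4x), where A and B are arbitrary constants fixed by the endpoint conditions.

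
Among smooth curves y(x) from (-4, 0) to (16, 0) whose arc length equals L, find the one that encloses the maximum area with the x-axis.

Set up the augmented Lagrangian using a multiplier λ for the length constraint:
    F(y, y') = y − λ sqrt(1 + y'^2).
F has no explicit x dependence, so the Beltrami identity yields a first integral
    F − y' ∂F/∂y' = C.
Compute ∂F/∂y' = −λ y' / sqrt(1 + y'^2). Then
    y − λ sqrt(1 + y'^2) + λ y'^2 / sqrt(1 + y'^2) = C
    ⇒  y − λ / sqrt(1 + y'^2) = C.
Solving for y' and integrating gives
    (x − a)^2 + (y − b)^2 = λ^2,
a circular arc of radius λ. The constants a, b are determined by the endpoint conditions y(-4) = y(16) = 0, and λ is fixed implicitly by the length constraint
    ∫_{-4}^{16} sqrt(1 + y'^2) dx = L.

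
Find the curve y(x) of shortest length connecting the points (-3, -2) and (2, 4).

Arc-length functional: J[y] = ∫ sqrt(1 + (y')^2) dx.
Lagrangian L = sqrt(1 + (y')^2) has no explicit y dependence, so ∂L/∂y = 0 and the Euler-Lagrange equation gives
    d/dx( y' / sqrt(1 + (y')^2) ) = 0  ⇒  y' / sqrt(1 + (y')^2) = const.
Hence y' is constant, so y(x) is affine.
Fitting the endpoints (-3, -2) and (2, 4):
    slope m = (4 − (-2)) / (2 − (-3)) = 6/5,
    intercept c = (-2) − m·(-3) = 8/5.
Extremal: y(x) = (6/5) x + 8/5.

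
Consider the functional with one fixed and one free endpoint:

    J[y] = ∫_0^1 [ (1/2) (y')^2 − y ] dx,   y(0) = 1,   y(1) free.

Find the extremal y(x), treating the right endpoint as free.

The Lagrangian L = (1/2) (y')^2 − y gives
    ∂L/∂y = −1,   ∂L/∂y' = y'.
Euler-Lagrange: d/dx(y') − (−1) = 0, i.e. y'' + 1 = 0, so
    y(x) = −(1/2) x^2 + C1 x + C2.
Fixed left endpoint y(0) = 1 ⇒ C2 = 1.
The right endpoint x = 1 is free, so the natural (transversality) condition is ∂L/∂y' |_{x=1} = 0, i.e. y'(1) = 0.
Compute y'(x) = −1 x + C1, so y'(1) = −1 + C1 = 0 ⇒ C1 = 1.
Therefore the extremal is
    y(x) = −x^2/2 + x + 1.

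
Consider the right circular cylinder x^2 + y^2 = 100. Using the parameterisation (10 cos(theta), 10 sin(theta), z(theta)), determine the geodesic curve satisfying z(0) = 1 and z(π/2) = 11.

Parameterise the cylinder of radius R = 10 as
    r(θ) = (10 cos θ, 10 sin θ, z(θ)).
The arc-length element is
    ds = sqrt(100 + (dz/dθ)^2) dθ,
so the Lagrangian is L = sqrt(100 + z'^2).
L depends on z' only, not on z or θ, so ∂L/∂z = 0 and
    ∂L/∂z' = z' / sqrt(100 + z'^2).
The Euler-Lagrange equation gives
    d/dθ( z' / sqrt(100 + z'^2) ) = 0,
so z' is constant. Integrating once:
    z(θ) = a θ + b,
a helix on the cylinder (a straight line when the cylinder is unrolled). The constants a, b are determined by the endpoint conditions.
With endpoint conditions z(0) = 1 and z(π/2) = 11: from z(0) = b we get b = 1, and a·π/2 + 1 = 11 gives a = 20/π, so
    z(θ) = (20/π) θ + 1.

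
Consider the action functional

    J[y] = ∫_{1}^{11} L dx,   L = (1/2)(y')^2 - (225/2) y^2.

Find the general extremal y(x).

The Lagrangian is L = (1/2)(y')^2 - (225/2) y^2.
∂L/∂y = -225y.
∂L/∂y' = y'.
The Euler-Lagrange equation d/dx(∂L/∂y') − ∂L/∂y = 0 becomes:
    y'' + 225 y = 0
General solution: y(x) = A sin(15x) + B cos(15x), where A and B are arbitrary constants fixed by the endpoint conditions.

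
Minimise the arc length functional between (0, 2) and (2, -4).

Arc-length functional: J[y] = ∫ sqrt(1 + (y')^2) dx.
Lagrangian L = sqrt(1 + (y')^2) has no explicit y dependence, so ∂L/∂y = 0 and the Euler-Lagrange equation gives
    d/dx( y' / sqrt(1 + (y')^2) ) = 0  ⇒  y' / sqrt(1 + (y')^2) = const.
Hence y' is constant, so y(x) is affine.
Fitting the endpoints (0, 2) and (2, -4):
    slope m = ((-4) − 2) / (2 − 0) = -3,
    intercept c = 2 − m·0 = 2.
Extremal: y(x) = -3 x + 2.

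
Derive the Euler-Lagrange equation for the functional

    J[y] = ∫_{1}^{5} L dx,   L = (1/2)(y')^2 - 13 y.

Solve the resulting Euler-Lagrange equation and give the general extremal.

The Lagrangian is L = (1/2)(y')^2 - 13 y.
∂L/∂y = -13.
∂L/∂y' = y'.
The Euler-Lagrange equation d/dx(∂L/∂y') − ∂L/∂y = 0 becomes:
    y'' + 13 = 0
General solution: y(x) = -(13/2) x^2 + A x + B, where A and B are arbitrary constants fixed by the endpoint conditions.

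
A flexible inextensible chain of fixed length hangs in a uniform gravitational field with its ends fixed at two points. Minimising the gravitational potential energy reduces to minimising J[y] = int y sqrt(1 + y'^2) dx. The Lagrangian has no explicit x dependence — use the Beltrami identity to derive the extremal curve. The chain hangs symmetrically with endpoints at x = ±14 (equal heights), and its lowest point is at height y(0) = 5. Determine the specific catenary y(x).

The Lagrangian L(y, y') = y sqrt(1 + y'^2) has no explicit x dependence, so the Beltrami identity applies:
    L − y' ∂L/∂y' = C.
Compute ∂L/∂y' = y · y' / sqrt(1 + y'^2). Then
    L − y' ∂L/∂y'
    = y sqrt(1 + y'^2) − y · y'^2 / sqrt(1 + y'^2)
    = y (1 + y'^2 − y'^2) / sqrt(1 + y'^2)
    = y / sqrt(1 + y'^2) = C.
Squaring gives y^2 = C^2 (1 + y'^2), i.e.
    y'^2 = y^2 / C^2 − 1.
Separating variables,
    dy / sqrt(y^2 − C^2) = dx / C,
and integrating gives arccosh(y / C) = (x − a)/C, so
    y(x) = C cosh((x − a)/C),
the catenary. The constants C and a are fixed by the two endpoint conditions (and, for the hanging-chain problem, the length constraint selects C).
Now fit the given data. The endpoints x = ±14 are symmetric at equal height, so the catenary is even about its minimum: a = 0 and y(x) = C cosh(x/C). The lowest point is y(0) = C cosh(0) = C, and we are told y(0) = 5, so C = 5. Therefore
    y(x) = 5 cosh(x/5),
and at the endpoints
    y(±14) = 5 cosh(14/5).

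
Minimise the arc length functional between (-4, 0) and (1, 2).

Arc-length functional: J[y] = ∫ sqrt(1 + (y')^2) dx.
Lagrangian L = sqrt(1 + (y')^2) has no explicit y dependence, so ∂L/∂y = 0 and the Euler-Lagrange equation gives
    d/dx( y' / sqrt(1 + (y')^2) ) = 0  ⇒  y' / sqrt(1 + (y')^2) = const.
Hence y' is constant, so y(x) is affine.
Fitting the endpoints (-4, 0) and (1, 2):
    slope m = (2 − 0) / (1 − (-4)) = 2/5,
    intercept c = 0 − m·(-4) = 8/5.
Extremal: y(x) = (2/5) x + 8/5.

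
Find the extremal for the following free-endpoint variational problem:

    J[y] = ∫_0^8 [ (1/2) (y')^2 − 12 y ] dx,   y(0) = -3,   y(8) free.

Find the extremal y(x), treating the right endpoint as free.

The Lagrangian L = (1/2) (y')^2 − 12 y gives
    ∂L/∂y = −12,   ∂L/∂y' = y'.
Euler-Lagrange: d/dx(y') − (−12) = 0, i.e. y'' + 12 = 0, so
    y(x) = −(12/2) x^2 + C1 x + C2.
Fixed left endpoint y(0) = -3 ⇒ C2 = -3.
The right endpoint x = 8 is free, so the natural (transversality) condition is ∂L/∂y' |_{x=8} = 0, i.e. y'(8) = 0.
Compute y'(x) = −12 x + C1, so y'(8) = −96 + C1 = 0 ⇒ C1 = 96.
Therefore the extremal is
    y(x) = −6 x^2 + 96 x − 3.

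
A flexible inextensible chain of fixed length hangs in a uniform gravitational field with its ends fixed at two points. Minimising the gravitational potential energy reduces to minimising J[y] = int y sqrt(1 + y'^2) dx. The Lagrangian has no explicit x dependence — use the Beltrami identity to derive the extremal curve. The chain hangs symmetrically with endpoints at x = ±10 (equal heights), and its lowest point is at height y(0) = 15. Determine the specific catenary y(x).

The Lagrangian L(y, y') = y sqrt(1 + y'^2) has no explicit x dependence, so the Beltrami identity applies:
    L − y' ∂L/∂y' = C.
Compute ∂L/∂y' = y · y' / sqrt(1 + y'^2). Then
    L − y' ∂L/∂y'
    = y sqrt(1 + y'^2) − y · y'^2 / sqrt(1 + y'^2)
    = y (1 + y'^2 − y'^2) / sqrt(1 + y'^2)
    = y / sqrt(1 + y'^2) = C.
Squaring gives y^2 = C^2 (1 + y'^2), i.e.
    y'^2 = y^2 / C^2 − 1.
Separating variables,
    dy / sqrt(y^2 − C^2) = dx / C,
and integrating gives arccosh(y / C) = (x − a)/C, so
    y(x) = C cosh((x − a)/C),
the catenary. The constants C and a are fixed by the two endpoint conditions (and, for the hanging-chain problem, the length constraint selects C).
Now fit the given data. The endpoints x = ±10 are symmetric at equal height, so the catenary is even about its minimum: a = 0 and y(x) = C cosh(x/C). The lowest point is y(0) = C cosh(0) = C, and we are told y(0) = 15, so C = 15. Therefore
    y(x) = 15 cosh(x/15),
and at the endpoints
    y(±10) = 15 cosh(10/15).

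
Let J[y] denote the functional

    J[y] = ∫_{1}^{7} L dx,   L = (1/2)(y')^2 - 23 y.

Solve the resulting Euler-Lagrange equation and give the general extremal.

The Lagrangian is L = (1/2)(y')^2 - 23 y.
∂L/∂y = -23.
∂L/∂y' = y'.
The Euler-Lagrange equation d/dx(∂L/∂y') − ∂L/∂y = 0 becomes:
    y'' + 23 = 0
General solution: y(x) = -(23/2) x^2 + A x + B, where A and B are arbitrary constants fixed by the endpoint conditions.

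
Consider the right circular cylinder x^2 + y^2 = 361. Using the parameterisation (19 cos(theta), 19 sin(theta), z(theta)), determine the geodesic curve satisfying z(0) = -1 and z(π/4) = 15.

Parameterise the cylinder of radius R = 19 as
    r(θ) = (19 cos θ, 19 sin θ, z(θ)).
The arc-length element is
    ds = sqrt(361 + (dz/dθ)^2) dθ,
so the Lagrangian is L = sqrt(361 + z'^2).
L depends on z' only, not on z or θ, so ∂L/∂z = 0 and
    ∂L/∂z' = z' / sqrt(361 + z'^2).
The Euler-Lagrange equation gives
    d/dθ( z' / sqrt(361 + z'^2) ) = 0,
so z' is constant. Integrating once:
    z(θ) = a θ + b,
a helix on the cylinder (a straight line when the cylinder is unrolled). The constants a, b are determined by the endpoint conditions.
With endpoint conditions z(0) = -1 and z(π/4) = 15: from z(0) = b we get b = -1, and a·π/4 + -1 = 15 gives a = 64/π, so
    z(θ) = (64/π) θ − 1.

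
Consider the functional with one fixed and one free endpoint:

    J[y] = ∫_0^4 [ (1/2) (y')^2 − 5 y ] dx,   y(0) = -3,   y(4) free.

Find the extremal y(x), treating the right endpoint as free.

The Lagrangian L = (1/2) (y')^2 − 5 y gives
    ∂L/∂y = −5,   ∂L/∂y' = y'.
Euler-Lagrange: d/dx(y') − (−5) = 0, i.e. y'' + 5 = 0, so
    y(x) = −(5/2) x^2 + C1 x + C2.
Fixed left endpoint y(0) = -3 ⇒ C2 = -3.
The right endpoint x = 4 is free, so the natural (transversality) condition is ∂L/∂y' |_{x=4} = 0, i.e. y'(4) = 0.
Compute y'(x) = −5 x + C1, so y'(4) = −20 + C1 = 0 ⇒ C1 = 20.
Therefore the extremal is
    y(x) = −(5/2) x^2 + 20 x − 3.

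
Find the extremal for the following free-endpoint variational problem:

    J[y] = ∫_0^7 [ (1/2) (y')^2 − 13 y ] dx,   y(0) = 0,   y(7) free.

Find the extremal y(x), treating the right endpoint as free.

The Lagrangian L = (1/2) (y')^2 − 13 y gives
    ∂L/∂y = −13,   ∂L/∂y' = y'.
Euler-Lagrange: d/dx(y') − (−13) = 0, i.e. y'' + 13 = 0, so
    y(x) = −(13/2) x^2 + C1 x + C2.
Fixed left endpoint y(0) = 0 ⇒ C2 = 0.
The right endpoint x = 7 is free, so the natural (transversality) condition is ∂L/∂y' |_{x=7} = 0, i.e. y'(7) = 0.
Compute y'(x) = −13 x + C1, so y'(7) = −91 + C1 = 0 ⇒ C1 = 91.
Therefore the extremal is
    y(x) = −(13/2) x^2 + 91 x.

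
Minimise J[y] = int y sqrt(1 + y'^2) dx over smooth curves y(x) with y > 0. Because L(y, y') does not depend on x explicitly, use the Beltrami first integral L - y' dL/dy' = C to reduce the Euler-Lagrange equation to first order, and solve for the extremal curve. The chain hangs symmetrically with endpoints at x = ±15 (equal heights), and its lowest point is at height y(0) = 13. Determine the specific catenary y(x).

The Lagrangian L(y, y') = y sqrt(1 + y'^2) has no explicit x dependence, so the Beltrami identity applies:
    L − y' ∂L/∂y' = C.
Compute ∂L/∂y' = y · y' / sqrt(1 + y'^2). Then
    L − y' ∂L/∂y'
    = y sqrt(1 + y'^2) − y · y'^2 / sqrt(1 + y'^2)
    = y (1 + y'^2 − y'^2) / sqrt(1 + y'^2)
    = y / sqrt(1 + y'^2) = C.
Squaring gives y^2 = C^2 (1 + y'^2), i.e.
    y'^2 = y^2 / C^2 − 1.
Separating variables,
    dy / sqrt(y^2 − C^2) = dx / C,
and integrating gives arccosh(y / C) = (x − a)/C, so
    y(x) = C cosh((x − a)/C),
the catenary. The constants C and a are fixed by the two endpoint conditions (and, for the hanging-chain problem, the length constraint selects C).
Now fit the given data. The endpoints x = ±15 are symmetric at equal height, so the catenary is even about its minimum: a = 0 and y(x) = C cosh(x/C). The lowest point is y(0) = C cosh(0) = C, and we are told y(0) = 13, so C = 13. Therefore
    y(x) = 13 cosh(x/13),
and at the endpoints
    y(±15) = 13 cosh(15/13).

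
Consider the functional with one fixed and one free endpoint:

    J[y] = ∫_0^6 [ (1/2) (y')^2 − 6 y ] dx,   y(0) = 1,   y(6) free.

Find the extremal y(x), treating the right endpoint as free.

The Lagrangian L = (1/2) (y')^2 − 6 y gives
    ∂L/∂y = −6,   ∂L/∂y' = y'.
Euler-Lagrange: d/dx(y') − (−6) = 0, i.e. y'' + 6 = 0, so
    y(x) = −(6/2) x^2 + C1 x + C2.
Fixed left endpoint y(0) = 1 ⇒ C2 = 1.
The right endpoint x = 6 is free, so the natural (transversality) condition is ∂L/∂y' |_{x=6} = 0, i.e. y'(6) = 0.
Compute y'(x) = −6 x + C1, so y'(6) = −36 + C1 = 0 ⇒ C1 = 36.
Therefore the extremal is
    y(x) = −3 x^2 + 36 x + 1.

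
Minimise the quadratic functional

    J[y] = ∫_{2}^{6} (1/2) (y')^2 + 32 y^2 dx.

The Lagrangian is L = (1/2) (y')^2 + 32 y^2.
Compute ∂L/∂y = 64y, ∂L/∂y' = y'.
The Euler-Lagrange equation d/dx(∂L/∂y') − ∂L/∂y = 0 reduces to
    y'' − 64 y = 0.
Its general solution is
    y(x) = A e^(8x) + B e^(−8x),
with A, B fixed by the endpoint conditions.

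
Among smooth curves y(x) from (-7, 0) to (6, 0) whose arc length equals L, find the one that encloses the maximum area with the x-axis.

Set up the augmented Lagrangian using a multiplier λ for the length constraint:
    F(y, y') = y − λ sqrt(1 + y'^2).
F has no explicit x dependence, so the Beltrami identity yields a first integral
    F − y' ∂F/∂y' = C.
Compute ∂F/∂y' = −λ y' / sqrt(1 + y'^2). Then
    y − λ sqrt(1 + y'^2) + λ y'^2 / sqrt(1 + y'^2) = C
    ⇒  y − λ / sqrt(1 + y'^2) = C.
Solving for y' and integrating gives
    (x − a)^2 + (y − b)^2 = λ^2,
a circular arc of radius λ. The constants a, b are determined by the endpoint conditions y(-7) = y(6) = 0, and λ is fixed implicitly by the length constraint
    ∫_{-7}^{6} sqrt(1 + y'^2) dx = L.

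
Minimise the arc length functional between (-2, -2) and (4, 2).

Arc-length functional: J[y] = ∫ sqrt(1 + (y')^2) dx.
Lagrangian L = sqrt(1 + (y')^2) has no explicit y dependence, so ∂L/∂y = 0 and the Euler-Lagrange equation gives
    d/dx( y' / sqrt(1 + (y')^2) ) = 0  ⇒  y' / sqrt(1 + (y')^2) = const.
Hence y' is constant, so y(x) is affine.
Fitting the endpoints (-2, -2) and (4, 2):
    slope m = (2 − (-2)) / (4 − (-2)) = 2/3,
    intercept c = (-2) − m·(-2) = -2/3.
Extremal: y(x) = (2/3) x - 2/3.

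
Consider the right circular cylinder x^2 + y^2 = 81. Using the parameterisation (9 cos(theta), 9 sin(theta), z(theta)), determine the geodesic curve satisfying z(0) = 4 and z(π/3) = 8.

Parameterise the cylinder of radius R = 9 as
    r(θ) = (9 cos θ, 9 sin θ, z(θ)).
The arc-length element is
    ds = sqrt(81 + (dz/dθ)^2) dθ,
so the Lagrangian is L = sqrt(81 + z'^2).
L depends on z' only, not on z or θ, so ∂L/∂z = 0 and
    ∂L/∂z' = z' / sqrt(81 + z'^2).
The Euler-Lagrange equation gives
    d/dθ( z' / sqrt(81 + z'^2) ) = 0,
so z' is constant. Integrating once:
    z(θ) = a θ + b,
a helix on the cylinder (a straight line when the cylinder is unrolled). The constants a, b are determined by the endpoint conditions.
With endpoint conditions z(0) = 4 and z(π/3) = 8: from z(0) = b we get b = 4, and a·π/3 + 4 = 8 gives a = 12/π, so
    z(θ) = (12/π) θ + 4.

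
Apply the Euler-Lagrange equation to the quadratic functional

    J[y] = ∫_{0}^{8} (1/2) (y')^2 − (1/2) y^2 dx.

The Lagrangian is L = (1/2) (y')^2 − (1/2) y^2.
Compute ∂L/∂y = -y, ∂L/∂y' = y'.
The Euler-Lagrange equation d/dx(∂L/∂y') − ∂L/∂y = 0 reduces to
    y'' + y = 0.
Its general solution is
    y(x) = A sin(x) + B cos(x),
with A, B fixed by the endpoint conditions.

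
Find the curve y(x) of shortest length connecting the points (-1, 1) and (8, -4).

Arc-length functional: J[y] = ∫ sqrt(1 + (y')^2) dx.
Lagrangian L = sqrt(1 + (y')^2) has no explicit y dependence, so ∂L/∂y = 0 and the Euler-Lagrange equation gives
    d/dx( y' / sqrt(1 + (y')^2) ) = 0  ⇒  y' / sqrt(1 + (y')^2) = const.
Hence y' is constant, so y(x) is affine.
Fitting the endpoints (-1, 1) and (8, -4):
    slope m = ((-4) − 1) / (8 − (-1)) = -5/9,
    intercept c = 1 − m·(-1) = 4/9.
Extremal: y(x) = (-5/9) x + 4/9.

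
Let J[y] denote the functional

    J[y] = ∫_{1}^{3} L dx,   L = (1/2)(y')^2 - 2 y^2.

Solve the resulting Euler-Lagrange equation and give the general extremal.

The Lagrangian is L = (1/2)(y')^2 - 2 y^2.
∂L/∂y = -4y.
∂L/∂y' = y'.
The Euler-Lagrange equation d/dx(∂L/∂y') − ∂L/∂y = 0 becomes:
    y'' + 4 y = 0
General solution: y(x) = A sin(2x) + B cos(2x), where A and B are arbitrary constants fixed by the endpoint conditions.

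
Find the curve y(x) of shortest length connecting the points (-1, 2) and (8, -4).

Arc-length functional: J[y] = ∫ sqrt(1 + (y')^2) dx.
Lagrangian L = sqrt(1 + (y')^2) has no explicit y dependence, so ∂L/∂y = 0 and the Euler-Lagrange equation gives
    d/dx( y' / sqrt(1 + (y')^2) ) = 0  ⇒  y' / sqrt(1 + (y')^2) = const.
Hence y' is constant, so y(x) is affine.
Fitting the endpoints (-1, 2) and (8, -4):
    slope m = ((-4) − 2) / (8 − (-1)) = -2/3,
    intercept c = 2 − m·(-1) = 4/3.
Extremal: y(x) = (-2/3) x + 4/3.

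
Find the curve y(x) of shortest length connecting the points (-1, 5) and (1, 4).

Arc-length functional: J[y] = ∫ sqrt(1 + (y')^2) dx.
Lagrangian L = sqrt(1 + (y')^2) has no explicit y dependence, so ∂L/∂y = 0 and the Euler-Lagrange equation gives
    d/dx( y' / sqrt(1 + (y')^2) ) = 0  ⇒  y' / sqrt(1 + (y')^2) = const.
Hence y' is constant, so y(x) is affine.
Fitting the endpoints (-1, 5) and (1, 4):
    slope m = (4 − 5) / (1 − (-1)) = -1/2,
    intercept c = 5 − m·(-1) = 9/2.
Extremal: y(x) = (-1/2) x + 9/2.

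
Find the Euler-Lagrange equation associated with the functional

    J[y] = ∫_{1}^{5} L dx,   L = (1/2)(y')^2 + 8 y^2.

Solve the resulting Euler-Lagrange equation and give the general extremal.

The Lagrangian is L = (1/2)(y')^2 + 8 y^2.
∂L/∂y = 16y.
∂L/∂y' = y'.
The Euler-Lagrange equation d/dx(∂L/∂y') − ∂L/∂y = 0 becomes:
    y'' - 16 y = 0
General solution: y(x) = A e^(4x) + B e^(-4x), where A and B are arbitrary constants fixed by the endpoint conditions.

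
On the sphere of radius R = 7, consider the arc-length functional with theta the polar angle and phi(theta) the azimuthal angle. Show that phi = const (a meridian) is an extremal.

On the sphere of radius R = 7 with spherical coordinates (θ, φ), the induced metric is
    ds^2 = 49(dθ^2 + sin^2(θ) dφ^2).
Using θ as the parameter, the arc-length functional becomes
    J[φ] = ∫ 7 sqrt(1 + sin^2(θ) (dφ/dθ)^2) dθ.
So L = 7 sqrt(1 + sin^2(θ) φ'^2). Compute
    ∂L/∂φ = 0  (L has no explicit φ dependence),
    ∂L/∂φ' = 7 sin^2(θ) φ' / sqrt(1 + sin^2(θ) φ'^2).
For the candidate φ(θ) = c (constant), φ' = 0, so ∂L/∂φ' evaluated along the candidate vanishes, and ∂L/∂φ is identically zero. Hence
    d/dθ(∂L/∂φ') − ∂L/∂φ = 0
is satisfied. Therefore meridians φ = const are extremals of arc length — they are geodesics on the sphere.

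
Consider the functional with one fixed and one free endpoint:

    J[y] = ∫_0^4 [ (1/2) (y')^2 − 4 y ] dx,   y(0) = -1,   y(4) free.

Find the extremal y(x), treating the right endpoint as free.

The Lagrangian L = (1/2) (y')^2 − 4 y gives
    ∂L/∂y = −4,   ∂L/∂y' = y'.
Euler-Lagrange: d/dx(y') − (−4) = 0, i.e. y'' + 4 = 0, so
    y(x) = −(4/2) x^2 + C1 x + C2.
Fixed left endpoint y(0) = -1 ⇒ C2 = -1.
The right endpoint x = 4 is free, so the natural (transversality) condition is ∂L/∂y' |_{x=4} = 0, i.e. y'(4) = 0.
Compute y'(x) = −4 x + C1, so y'(4) = −16 + C1 = 0 ⇒ C1 = 16.
Therefore the extremal is
    y(x) = −2 x^2 + 16 x − 1.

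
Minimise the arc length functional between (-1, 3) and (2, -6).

Arc-length functional: J[y] = ∫ sqrt(1 + (y')^2) dx.
Lagrangian L = sqrt(1 + (y')^2) has no explicit y dependence, so ∂L/∂y = 0 and the Euler-Lagrange equation gives
    d/dx( y' / sqrt(1 + (y')^2) ) = 0  ⇒  y' / sqrt(1 + (y')^2) = const.
Hence y' is constant, so y(x) is affine.
Fitting the endpoints (-1, 3) and (2, -6):
    slope m = ((-6) − 3) / (2 − (-1)) = -3,
    intercept c = 3 − m·(-1) = 0.
Extremal: y(x) = -3 x.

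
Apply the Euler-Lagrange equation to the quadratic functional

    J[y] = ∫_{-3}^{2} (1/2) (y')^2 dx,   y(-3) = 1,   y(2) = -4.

The Lagrangian is L = (1/2) (y')^2.
Compute ∂L/∂y = 0, ∂L/∂y' = y'.
The Euler-Lagrange equation d/dx(∂L/∂y') − ∂L/∂y = 0 reduces to
    y'' = 0.
Its general solution is
    y(x) = A x + B,
with A, B fixed by the endpoint conditions.
Applying the endpoint conditions y(-3) = 1 and y(2) = -4: solve A·-3 + B = 1 and A·2 + B = -4. Subtracting gives A(2 − -3) = -4 − 1, so A = -1, and B = 1 − A·-3 = -2. Therefore
    y(x) = -x - 2.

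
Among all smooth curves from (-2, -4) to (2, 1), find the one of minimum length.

Arc-length functional: J[y] = ∫ sqrt(1 + (y')^2) dx.
Lagrangian L = sqrt(1 + (y')^2) has no explicit y dependence, so ∂L/∂y = 0 and the Euler-Lagrange equation gives
    d/dx( y' / sqrt(1 + (y')^2) ) = 0  ⇒  y' / sqrt(1 + (y')^2) = const.
Hence y' is constant, so y(x) is affine.
Fitting the endpoints (-2, -4) and (2, 1):
    slope m = (1 − (-4)) / (2 − (-2)) = 5/4,
    intercept c = (-4) − m·(-2) = -3/2.
Extremal: y(x) = (5/4) x - 3/2.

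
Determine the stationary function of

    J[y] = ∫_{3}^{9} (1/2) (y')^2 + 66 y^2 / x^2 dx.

The Lagrangian is L = (1/2) (y')^2 + 66 y^2 / x^2.
Compute ∂L/∂y = 132y/x^2, ∂L/∂y' = y'.
The Euler-Lagrange equation d/dx(∂L/∂y') − ∂L/∂y = 0 reduces to
    y'' − 132/x^2 · y = 0  (x > 0).
Its general solution is
    y(x) = A x^12 + B x^(-11),
with A, B fixed by the endpoint conditions.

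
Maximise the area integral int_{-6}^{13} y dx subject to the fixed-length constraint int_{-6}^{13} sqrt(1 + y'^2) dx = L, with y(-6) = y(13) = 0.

Set up the augmented Lagrangian using a multiplier λ for the length constraint:
    F(y, y') = y − λ sqrt(1 + y'^2).
F has no explicit x dependence, so the Beltrami identity yields a first integral
    F − y' ∂F/∂y' = C.
Compute ∂F/∂y' = −λ y' / sqrt(1 + y'^2). Then
    y − λ sqrt(1 + y'^2) + λ y'^2 / sqrt(1 + y'^2) = C
    ⇒  y − λ / sqrt(1 + y'^2) = C.
Solving for y' and integrating gives
    (x − a)^2 + (y − b)^2 = λ^2,
a circular arc of radius λ. The constants a, b are determined by the endpoint conditions y(-6) = y(13) = 0, and λ is fixed implicitly by the length constraint
    ∫_{-6}^{13} sqrt(1 + y'^2) dx = L.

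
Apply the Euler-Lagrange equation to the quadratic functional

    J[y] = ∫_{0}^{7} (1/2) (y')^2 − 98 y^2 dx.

The Lagrangian is L = (1/2) (y')^2 − 98 y^2.
Compute ∂L/∂y = -196y, ∂L/∂y' = y'.
The Euler-Lagrange equation d/dx(∂L/∂y') − ∂L/∂y = 0 reduces to
    y'' + 196 y = 0.
Its general solution is
    y(x) = A sin(14x) + B cos(14x),
with A, B fixed by the endpoint conditions.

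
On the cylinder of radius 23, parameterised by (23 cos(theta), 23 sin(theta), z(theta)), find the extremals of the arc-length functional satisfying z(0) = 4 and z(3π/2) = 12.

Parameterise the cylinder of radius R = 23 as
    r(θ) = (23 cos θ, 23 sin θ, z(θ)).
The arc-length element is
    ds = sqrt(529 + (dz/dθ)^2) dθ,
so the Lagrangian is L = sqrt(529 + z'^2).
L depends on z' only, not on z or θ, so ∂L/∂z = 0 and
    ∂L/∂z' = z' / sqrt(529 + z'^2).
The Euler-Lagrange equation gives
    d/dθ( z' / sqrt(529 + z'^2) ) = 0,
so z' is constant. Integrating once:
    z(θ) = a θ + b,
a helix on the cylinder (a straight line when the cylinder is unrolled). The constants a, b are determined by the endpoint conditions.
With endpoint conditions z(0) = 4 and z(3π/2) = 12: from z(0) = b we get b = 4, and a·3π/2 + 4 = 12 gives a = 16/(3π), so
    z(θ) = (16/(3π)) θ + 4.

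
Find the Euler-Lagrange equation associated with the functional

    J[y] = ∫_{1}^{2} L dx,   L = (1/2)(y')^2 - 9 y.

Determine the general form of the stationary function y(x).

The Lagrangian is L = (1/2)(y')^2 - 9 y.
∂L/∂y = -9.
∂L/∂y' = y'.
The Euler-Lagrange equation d/dx(∂L/∂y') − ∂L/∂y = 0 becomes:
    y'' + 9 = 0
General solution: y(x) = -(9/2) x^2 + A x + B, where A and B are arbitrary constants fixed by the endpoint conditions.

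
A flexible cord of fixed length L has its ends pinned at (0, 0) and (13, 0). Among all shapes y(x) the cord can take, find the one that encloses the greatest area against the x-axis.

Set up the augmented Lagrangian using a multiplier λ for the length constraint:
    F(y, y') = y − λ sqrt(1 + y'^2).
F has no explicit x dependence, so the Beltrami identity yields a first integral
    F − y' ∂F/∂y' = C.
Compute ∂F/∂y' = −λ y' / sqrt(1 + y'^2). Then
    y − λ sqrt(1 + y'^2) + λ y'^2 / sqrt(1 + y'^2) = C
    ⇒  y − λ / sqrt(1 + y'^2) = C.
Solving for y' and integrating gives
    (x − a)^2 + (y − b)^2 = λ^2,
a circular arc of radius λ. The constants a, b are determined by the endpoint conditions y(0) = y(13) = 0, and λ is fixed implicitly by the length constraint
    ∫_{0}^{13} sqrt(1 + y'^2) dx = L.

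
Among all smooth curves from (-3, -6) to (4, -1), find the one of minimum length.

Arc-length functional: J[y] = ∫ sqrt(1 + (y')^2) dx.
Lagrangian L = sqrt(1 + (y')^2) has no explicit y dependence, so ∂L/∂y = 0 and the Euler-Lagrange equation gives
    d/dx( y' / sqrt(1 + (y')^2) ) = 0  ⇒  y' / sqrt(1 + (y')^2) = const.
Hence y' is constant, so y(x) is affine.
Fitting the endpoints (-3, -6) and (4, -1):
    slope m = ((-1) − (-6)) / (4 − (-3)) = 5/7,
    intercept c = (-6) − m·(-3) = -27/7.
Extremal: y(x) = (5/7) x - 27/7.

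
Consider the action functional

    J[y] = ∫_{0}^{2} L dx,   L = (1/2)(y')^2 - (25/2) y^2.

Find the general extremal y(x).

The Lagrangian is L = (1/2)(y')^2 - (25/2) y^2.
∂L/∂y = -25y.
∂L/∂y' = y'.
The Euler-Lagrange equation d/dx(∂L/∂y') − ∂L/∂y = 0 becomes:
    y'' + 25 y = 0
General solution: y(x) = A sin(5x) + B cos(5x), where A and B are arbitrary constants fixed by the endpoint conditions.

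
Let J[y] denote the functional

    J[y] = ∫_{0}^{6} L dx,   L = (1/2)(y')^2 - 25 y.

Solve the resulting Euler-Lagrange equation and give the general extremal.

The Lagrangian is L = (1/2)(y')^2 - 25 y.
∂L/∂y = -25.
∂L/∂y' = y'.
The Euler-Lagrange equation d/dx(∂L/∂y') − ∂L/∂y = 0 becomes:
    y'' + 25 = 0
General solution: y(x) = -(25/2) x^2 + A x + B, where A and B are arbitrary constants fixed by the endpoint conditions.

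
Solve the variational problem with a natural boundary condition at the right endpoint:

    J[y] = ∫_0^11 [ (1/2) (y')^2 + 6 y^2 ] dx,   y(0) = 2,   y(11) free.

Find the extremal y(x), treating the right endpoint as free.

The Lagrangian L = (1/2) (y')^2 + 6 y^2 gives
    ∂L/∂y = 12 y,   ∂L/∂y' = y'.
Euler-Lagrange: y'' − 12 y = 0.
With k = sqrt(12), the general solution is
    y(x) = A cosh(sqrt(12) x) + B sinh(sqrt(12) x).
Fixed left endpoint y(0) = 2 ⇒ A = 2.
The right endpoint x = 11 is free, so the natural (transversality) condition is ∂L/∂y' |_{x=11} = 0, i.e. y'(11) = 0.
Compute y'(x) = A k sinh(k x) + B k cosh(k x), so
    y'(11) = A k sinh(k·11) + B k cosh(k·11) = 0
    ⇒ B = −A tanh(k·11) = − 2 tanh(sqrt(12)·11).
Therefore the extremal is
    y(x) = 2 cosh(sqrt(12) x) − 2 tanh(sqrt(12)·11) sinh(sqrt(12) x).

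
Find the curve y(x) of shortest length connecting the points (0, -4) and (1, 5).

Arc-length functional: J[y] = ∫ sqrt(1 + (y')^2) dx.
Lagrangian L = sqrt(1 + (y')^2) has no explicit y dependence, so ∂L/∂y = 0 and the Euler-Lagrange equation gives
    d/dx( y' / sqrt(1 + (y')^2) ) = 0  ⇒  y' / sqrt(1 + (y')^2) = const.
Hence y' is constant, so y(x) is affine.
Fitting the endpoints (0, -4) and (1, 5):
    slope m = (5 − (-4)) / (1 − 0) = 9,
    intercept c = (-4) − m·0 = -4.
Extremal: y(x) = 9 x - 4.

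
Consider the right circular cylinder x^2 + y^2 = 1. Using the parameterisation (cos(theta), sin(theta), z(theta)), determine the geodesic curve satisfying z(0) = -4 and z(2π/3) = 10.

Parameterise the cylinder of radius R = 1 as
    r(θ) = (cos θ, sin θ, z(θ)).
The arc-length element is
    ds = sqrt(1 + (dz/dθ)^2) dθ,
so the Lagrangian is L = sqrt(1 + z'^2).
L depends on z' only, not on z or θ, so ∂L/∂z = 0 and
    ∂L/∂z' = z' / sqrt(1 + z'^2).
The Euler-Lagrange equation gives
    d/dθ( z' / sqrt(1 + z'^2) ) = 0,
so z' is constant. Integrating once:
    z(θ) = a θ + b,
a helix on the cylinder (a straight line when the cylinder is unrolled). The constants a, b are determined by the endpoint conditions.
With endpoint conditions z(0) = -4 and z(2π/3) = 10: from z(0) = b we get b = -4, and a·2π/3 + -4 = 10 gives a = 21/π, so
    z(θ) = (21/π) θ − 4.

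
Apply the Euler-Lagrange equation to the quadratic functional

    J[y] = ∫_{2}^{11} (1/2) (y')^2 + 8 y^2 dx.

The Lagrangian is L = (1/2) (y')^2 + 8 y^2.
Compute ∂L/∂y = 16y, ∂L/∂y' = y'.
The Euler-Lagrange equation d/dx(∂L/∂y') − ∂L/∂y = 0 reduces to
    y'' − 16 y = 0.
Its general solution is
    y(x) = A e^(4x) + B e^(−4x),
with A, B fixed by the endpoint conditions.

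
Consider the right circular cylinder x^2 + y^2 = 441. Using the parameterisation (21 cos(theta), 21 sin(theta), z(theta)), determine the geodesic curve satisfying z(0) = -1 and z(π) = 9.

Parameterise the cylinder of radius R = 21 as
    r(θ) = (21 cos θ, 21 sin θ, z(θ)).
The arc-length element is
    ds = sqrt(441 + (dz/dθ)^2) dθ,
so the Lagrangian is L = sqrt(441 + z'^2).
L depends on z' only, not on z or θ, so ∂L/∂z = 0 and
    ∂L/∂z' = z' / sqrt(441 + z'^2).
The Euler-Lagrange equation gives
    d/dθ( z' / sqrt(441 + z'^2) ) = 0,
so z' is constant. Integrating once:
    z(θ) = a θ + b,
a helix on the cylinder (a straight line when the cylinder is unrolled). The constants a, b are determined by the endpoint conditions.
With endpoint conditions z(0) = -1 and z(π) = 9: from z(0) = b we get b = -1, and a·π + -1 = 9 gives a = 10/π, so
    z(θ) = (10/π) θ − 1.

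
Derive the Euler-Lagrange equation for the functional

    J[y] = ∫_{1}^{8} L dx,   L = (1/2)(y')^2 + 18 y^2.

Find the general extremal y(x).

The Lagrangian is L = (1/2)(y')^2 + 18 y^2.
∂L/∂y = 36y.
∂L/∂y' = y'.
The Euler-Lagrange equation d/dx(∂L/∂y') − ∂L/∂y = 0 becomes:
    y'' - 36 y = 0
General solution: y(x) = A e^(6x) + B e^(-6x), where A and B are arbitrary constants fixed by the endpoint conditions.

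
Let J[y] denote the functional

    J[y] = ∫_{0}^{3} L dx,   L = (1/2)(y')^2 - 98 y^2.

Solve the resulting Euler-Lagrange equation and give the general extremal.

The Lagrangian is L = (1/2)(y')^2 - 98 y^2.
∂L/∂y = -196y.
∂L/∂y' = y'.
The Euler-Lagrange equation d/dx(∂L/∂y') − ∂L/∂y = 0 becomes:
    y'' + 196 y = 0
General solution: y(x) = A sin(14x) + B cos(14x), where A and B are arbitrary constants fixed by the endpoint conditions.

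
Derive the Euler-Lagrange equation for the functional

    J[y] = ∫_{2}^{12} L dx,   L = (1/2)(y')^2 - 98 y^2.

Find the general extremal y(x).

The Lagrangian is L = (1/2)(y')^2 - 98 y^2.
∂L/∂y = -196y.
∂L/∂y' = y'.
The Euler-Lagrange equation d/dx(∂L/∂y') − ∂L/∂y = 0 becomes:
    y'' + 196 y = 0
General solution: y(x) = A sin(14x) + B cos(14x), where A and B are arbitrary constants fixed by the endpoint conditions.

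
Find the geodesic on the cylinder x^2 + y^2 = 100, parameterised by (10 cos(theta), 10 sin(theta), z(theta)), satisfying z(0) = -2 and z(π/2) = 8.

Parameterise the cylinder of radius R = 10 as
    r(θ) = (10 cos θ, 10 sin θ, z(θ)).
The arc-length element is
    ds = sqrt(100 + (dz/dθ)^2) dθ,
so the Lagrangian is L = sqrt(100 + z'^2).
L depends on z' only, not on z or θ, so ∂L/∂z = 0 and
    ∂L/∂z' = z' / sqrt(100 + z'^2).
The Euler-Lagrange equation gives
    d/dθ( z' / sqrt(100 + z'^2) ) = 0,
so z' is constant. Integrating once:
    z(θ) = a θ + b,
a helix on the cylinder (a straight line when the cylinder is unrolled). The constants a, b are determined by the endpoint conditions.
With endpoint conditions z(0) = -2 and z(π/2) = 8: from z(0) = b we get b = -2, and a·π/2 + -2 = 8 gives a = 20/π, so
    z(θ) = (20/π) θ − 2.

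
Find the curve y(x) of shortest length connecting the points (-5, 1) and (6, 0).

Arc-length functional: J[y] = ∫ sqrt(1 + (y')^2) dx.
Lagrangian L = sqrt(1 + (y')^2) has no explicit y dependence, so ∂L/∂y = 0 and the Euler-Lagrange equation gives
    d/dx( y' / sqrt(1 + (y')^2) ) = 0  ⇒  y' / sqrt(1 + (y')^2) = const.
Hence y' is constant, so y(x) is affine.
Fitting the endpoints (-5, 1) and (6, 0):
    slope m = (0 − 1) / (6 − (-5)) = -1/11,
    intercept c = 1 − m·(-5) = 6/11.
Extremal: y(x) = (-1/11) x + 6/11.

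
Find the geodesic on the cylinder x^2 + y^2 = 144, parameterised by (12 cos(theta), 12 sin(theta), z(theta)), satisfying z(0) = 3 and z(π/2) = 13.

Parameterise the cylinder of radius R = 12 as
    r(θ) = (12 cos θ, 12 sin θ, z(θ)).
The arc-length element is
    ds = sqrt(144 + (dz/dθ)^2) dθ,
so the Lagrangian is L = sqrt(144 + z'^2).
L depends on z' only, not on z or θ, so ∂L/∂z = 0 and
    ∂L/∂z' = z' / sqrt(144 + z'^2).
The Euler-Lagrange equation gives
    d/dθ( z' / sqrt(144 + z'^2) ) = 0,
so z' is constant. Integrating once:
    z(θ) = a θ + b,
a helix on the cylinder (a straight line when the cylinder is unrolled). The constants a, b are determined by the endpoint conditions.
With endpoint conditions z(0) = 3 and z(π/2) = 13: from z(0) = b we get b = 3, and a·π/2 + 3 = 13 gives a = 20/π, so
    z(θ) = (20/π) θ + 3.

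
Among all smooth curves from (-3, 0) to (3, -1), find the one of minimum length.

Arc-length functional: J[y] = ∫ sqrt(1 + (y')^2) dx.
Lagrangian L = sqrt(1 + (y')^2) has no explicit y dependence, so ∂L/∂y = 0 and the Euler-Lagrange equation gives
    d/dx( y' / sqrt(1 + (y')^2) ) = 0  ⇒  y' / sqrt(1 + (y')^2) = const.
Hence y' is constant, so y(x) is affine.
Fitting the endpoints (-3, 0) and (3, -1):
    slope m = ((-1) − 0) / (3 − (-3)) = -1/6,
    intercept c = 0 − m·(-3) = -1/2.
Extremal: y(x) = (-1/6) x - 1/2.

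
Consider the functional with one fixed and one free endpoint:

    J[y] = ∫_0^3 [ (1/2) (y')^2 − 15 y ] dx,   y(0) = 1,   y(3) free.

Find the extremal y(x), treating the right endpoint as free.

The Lagrangian L = (1/2) (y')^2 − 15 y gives
    ∂L/∂y = −15,   ∂L/∂y' = y'.
Euler-Lagrange: d/dx(y') − (−15) = 0, i.e. y'' + 15 = 0, so
    y(x) = −(15/2) x^2 + C1 x + C2.
Fixed left endpoint y(0) = 1 ⇒ C2 = 1.
The right endpoint x = 3 is free, so the natural (transversality) condition is ∂L/∂y' |_{x=3} = 0, i.e. y'(3) = 0.
Compute y'(x) = −15 x + C1, so y'(3) = −45 + C1 = 0 ⇒ C1 = 45.
Therefore the extremal is
    y(x) = −(15/2) x^2 + 45 x + 1.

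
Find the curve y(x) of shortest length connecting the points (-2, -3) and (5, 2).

Arc-length functional: J[y] = ∫ sqrt(1 + (y')^2) dx.
Lagrangian L = sqrt(1 + (y')^2) has no explicit y dependence, so ∂L/∂y = 0 and the Euler-Lagrange equation gives
    d/dx( y' / sqrt(1 + (y')^2) ) = 0  ⇒  y' / sqrt(1 + (y')^2) = const.
Hence y' is constant, so y(x) is affine.
Fitting the endpoints (-2, -3) and (5, 2):
    slope m = (2 − (-3)) / (5 − (-2)) = 5/7,
    intercept c = (-3) − m·(-2) = -11/7.
Extremal: y(x) = (5/7) x - 11/7.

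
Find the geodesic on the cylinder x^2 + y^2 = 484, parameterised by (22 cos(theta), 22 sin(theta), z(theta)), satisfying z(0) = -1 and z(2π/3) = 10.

Parameterise the cylinder of radius R = 22 as
    r(θ) = (22 cos θ, 22 sin θ, z(θ)).
The arc-length element is
    ds = sqrt(484 + (dz/dθ)^2) dθ,
so the Lagrangian is L = sqrt(484 + z'^2).
L depends on z' only, not on z or θ, so ∂L/∂z = 0 and
    ∂L/∂z' = z' / sqrt(484 + z'^2).
The Euler-Lagrange equation gives
    d/dθ( z' / sqrt(484 + z'^2) ) = 0,
so z' is constant. Integrating once:
    z(θ) = a θ + b,
a helix on the cylinder (a straight line when the cylinder is unrolled). The constants a, b are determined by the endpoint conditions.
With endpoint conditions z(0) = -1 and z(2π/3) = 10: from z(0) = b we get b = -1, and a·2π/3 + -1 = 10 gives a = 33/(2π), so
    z(θ) = (33/(2π)) θ − 1.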